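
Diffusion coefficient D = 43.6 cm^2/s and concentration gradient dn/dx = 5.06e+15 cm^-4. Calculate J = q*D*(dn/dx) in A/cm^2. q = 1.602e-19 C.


Step 1: J = q * D * (dn/dx)
Step 2: J = 1.602e-19 * 43.6 * 5.06e+15
Step 3: J = 3.53e-02 A/cm^2

3.53e-02


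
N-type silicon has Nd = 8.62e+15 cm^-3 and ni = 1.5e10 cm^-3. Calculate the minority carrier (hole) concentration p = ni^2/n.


Step 1: Since Nd >> ni, n ≈ Nd = 8.62e+15 cm^-3
Step 2: p = ni^2 / n = (1.5e10)^2 / 8.62e+15
Step 3: p = 2.25e20 / 8.62e+15 = 2.61e+04 cm^-3

2.61e+04


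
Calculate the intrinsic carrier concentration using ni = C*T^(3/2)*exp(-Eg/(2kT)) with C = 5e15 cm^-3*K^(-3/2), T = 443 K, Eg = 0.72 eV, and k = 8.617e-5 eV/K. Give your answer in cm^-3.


Step 1: Compute kT = 8.617e-5 * 443 = 0.03817331 eV
Step 2: Exponent = -Eg/(2kT) = -0.72/(2*0.03817331) = -9.43067
Step 3: T^(3/2) = 443^1.5 = 9324.07
Step 4: ni = 5e15 * 9324.07 * exp(-9.43067) = 3.74e+15 cm^-3

3.74e+15


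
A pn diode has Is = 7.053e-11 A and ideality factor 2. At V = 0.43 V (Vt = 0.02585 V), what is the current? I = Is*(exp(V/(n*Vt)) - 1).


Step 1: V/(n*Vt) = 0.43/(2*0.02585) = 8.3172
Step 2: exp(8.3172) = 4.0937e+03
Step 3: I = 7.053e-11 * (4.0937e+03 - 1) = 2.89e-07 A

2.89e-07


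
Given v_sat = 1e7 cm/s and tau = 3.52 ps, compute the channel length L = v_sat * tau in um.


Step 1: tau in seconds = 3.52 ps * 1e-12 = 3.5200e-12 s
Step 2: L = v_sat * tau = 1e7 * 3.5200e-12 = 3.5200e-05 cm
Step 3: L in um = 3.5200e-05 * 1e4 = 0.352 um

0.352


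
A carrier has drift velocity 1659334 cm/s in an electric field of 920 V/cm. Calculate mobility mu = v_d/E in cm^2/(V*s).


Step 1: mu = v_d / E
Step 2: mu = 1659334 / 920
Step 3: mu = 1803.62 cm^2/(V*s)

1803.62


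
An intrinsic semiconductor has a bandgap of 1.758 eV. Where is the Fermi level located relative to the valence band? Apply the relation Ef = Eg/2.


Step 1: For an intrinsic semiconductor, the Fermi level sits at midgap.
Step 2: Ef = Eg / 2 = 1.758 / 2 = 0.879 eV

0.879


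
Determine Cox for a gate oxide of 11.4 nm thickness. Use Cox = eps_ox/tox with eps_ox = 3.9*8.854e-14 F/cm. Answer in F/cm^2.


Step 1: eps_ox = 3.9 * 8.854e-14 = 3.45306e-13 F/cm
Step 2: tox in cm = 11.4 nm * 1e-7 = 1.1400e-06 cm
Step 3: Cox = 3.45306e-13 / 1.1400e-06 = 3.03e-07 F/cm^2

3.03e-07


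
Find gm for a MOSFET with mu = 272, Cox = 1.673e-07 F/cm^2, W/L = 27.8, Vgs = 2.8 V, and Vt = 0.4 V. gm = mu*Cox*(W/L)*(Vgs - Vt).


Step 1: Vov = Vgs - Vt = 2.8 - 0.4 = 2.4 V
Step 2: gm = mu * Cox * (W/L) * Vov
Step 3: gm = 272 * 1.673e-07 * 27.8 * 2.4 = 3.04e-03 S

3.04e-03


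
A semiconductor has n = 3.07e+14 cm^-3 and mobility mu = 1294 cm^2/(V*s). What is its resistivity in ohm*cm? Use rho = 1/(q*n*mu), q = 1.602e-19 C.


Step 1: sigma = q * n * mu = 1.602e-19 * 3.07e+14 * 1294 = 6.36407e-02 S/cm
Step 2: rho = 1 / sigma = 1 / 6.36407e-02 = 15.71 ohm*cm

15.71


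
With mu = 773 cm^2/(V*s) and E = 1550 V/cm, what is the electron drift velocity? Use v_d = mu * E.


Step 1: v_d = mu * E
Step 2: v_d = 773 * 1550 = 1198150
Step 3: v_d = 1.20e+06 cm/s

1.20e+06


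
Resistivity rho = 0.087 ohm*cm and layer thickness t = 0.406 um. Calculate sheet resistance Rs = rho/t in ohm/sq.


Step 1: Convert thickness to cm: t = 0.406 um = 4.0600e-05 cm
Step 2: Rs = rho / t = 0.087 / 4.0600e-05
Step 3: Rs = 2142.9 ohm/sq

2142.9


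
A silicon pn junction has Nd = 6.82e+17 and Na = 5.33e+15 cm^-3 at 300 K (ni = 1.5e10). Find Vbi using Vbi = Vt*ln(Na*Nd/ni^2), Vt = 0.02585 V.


Step 1: Compute Na*Nd/ni^2 = 5.33e+15 * 6.82e+17 / (1.5e10)^2 = 1.6156e+13
Step 2: ln(1.6156e+13) = 30.4133
Step 3: Vbi = 0.02585 * 30.4133 = 0.786 V

0.786


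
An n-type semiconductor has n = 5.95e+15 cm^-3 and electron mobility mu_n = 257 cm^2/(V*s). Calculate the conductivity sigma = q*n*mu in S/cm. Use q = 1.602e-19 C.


Step 1: sigma = q * n * mu
Step 2: sigma = 1.602e-19 * 5.95e+15 * 257
Step 3: sigma = 2.450e-01 S/cm

2.450e-01


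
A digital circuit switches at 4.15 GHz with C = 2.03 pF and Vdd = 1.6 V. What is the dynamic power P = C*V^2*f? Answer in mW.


Step 1: V^2 = 1.6^2 = 2.56 V^2
Step 2: P = C*V^2*f = 2.03e-12 F * 2.56 * 4.15e9 Hz
Step 3: P = 2.156672e-02 W
Step 4: P = 21.567 mW

21.567


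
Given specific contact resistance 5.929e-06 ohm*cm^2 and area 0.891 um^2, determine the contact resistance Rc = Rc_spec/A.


Step 1: Convert area to cm^2: 0.891 um^2 = 8.9100e-09 cm^2
Step 2: Rc = Rc_spec / A = 5.929e-06 / 8.9100e-09
Step 3: Rc = 6.65e+02 ohms

6.65e+02


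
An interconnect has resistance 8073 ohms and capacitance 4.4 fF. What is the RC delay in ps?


Step 1: tau = R * C
Step 2: tau = 8073 * 4.4 fF = 8073 * 4.4e-15 F
Step 3: tau = 3.55212e-11 s = 35.5212 ps

35.5212


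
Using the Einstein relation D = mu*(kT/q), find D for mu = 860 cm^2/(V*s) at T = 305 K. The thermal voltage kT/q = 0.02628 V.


Step 1: D = mu * (kT/q)
Step 2: D = 860 * 0.02628
Step 3: D = 22.6 cm^2/s

22.6


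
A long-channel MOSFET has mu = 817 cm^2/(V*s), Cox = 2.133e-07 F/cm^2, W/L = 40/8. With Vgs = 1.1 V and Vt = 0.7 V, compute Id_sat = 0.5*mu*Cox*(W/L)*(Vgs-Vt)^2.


Step 1: Overdrive voltage Vov = Vgs - Vt = 1.1 - 0.7 = 0.4 V
Step 2: W/L = 40/8 = 5
Step 3: Id = 0.5 * 817 * 2.133e-07 * 5 * 0.4^2
Step 4: Id = 6.97e-05 A

6.97e-05


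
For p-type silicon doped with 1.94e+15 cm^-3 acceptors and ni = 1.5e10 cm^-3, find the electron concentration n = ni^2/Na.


Step 1: Majority hole concentration p ≈ Na = 1.94e+15 cm^-3
Step 2: n = ni^2 / Na = (1.5e10)^2 / 1.94e+15
Step 3: n = 1.16e+05 cm^-3

1.16e+05


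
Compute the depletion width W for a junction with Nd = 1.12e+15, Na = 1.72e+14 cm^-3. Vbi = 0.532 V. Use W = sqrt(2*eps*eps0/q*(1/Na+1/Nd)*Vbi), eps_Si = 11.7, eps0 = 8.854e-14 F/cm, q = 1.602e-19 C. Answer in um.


Step 1: 1/Na + 1/Nd = 1/1.72e+14 + 1/1.12e+15 = 6.70681e-15
Step 2: 2*eps*eps0/q = 2*11.7*8.854e-14/1.602e-19 = 1.293281e+07
Step 3: W^2 = 1.293281e+07 * 6.70681e-15 * 0.532 = 4.61446e-08
Step 4: W = sqrt(4.61446e-08) = 2.148e-04 cm = 2.148 um

2.148


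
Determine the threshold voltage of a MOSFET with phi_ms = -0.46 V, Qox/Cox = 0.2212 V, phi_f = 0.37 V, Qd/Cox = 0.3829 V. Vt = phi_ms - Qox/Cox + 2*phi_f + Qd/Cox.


Step 1: Vt = phi_ms - Qox/Cox + 2*phi_f + Qd/Cox
Step 2: Vt = -0.46 - 0.2212 + 2*0.37 + 0.3829
Step 3: Vt = -0.46 - 0.2212 + 0.74 + 0.3829
Step 4: Vt = 0.4417 V

0.4417


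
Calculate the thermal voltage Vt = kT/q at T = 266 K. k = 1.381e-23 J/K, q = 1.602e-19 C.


Step 1: kT = 1.381e-23 * 266 = 3.67346e-21 J
Step 2: Vt = kT/q = 3.67346e-21 / 1.602e-19
Step 3: Vt = 0.02293 V

0.02293


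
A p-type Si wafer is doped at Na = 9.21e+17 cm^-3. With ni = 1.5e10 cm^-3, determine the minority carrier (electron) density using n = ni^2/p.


Step 1: Majority hole concentration p ≈ Na = 9.21e+17 cm^-3
Step 2: n = ni^2 / Na = (1.5e10)^2 / 9.21e+17
Step 3: n = 2.44e+02 cm^-3

2.44e+02


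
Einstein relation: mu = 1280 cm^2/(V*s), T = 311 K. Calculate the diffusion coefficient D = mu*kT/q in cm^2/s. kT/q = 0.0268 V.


Step 1: D = mu * (kT/q)
Step 2: D = 1280 * 0.0268
Step 3: D = 34.3 cm^2/s

34.3


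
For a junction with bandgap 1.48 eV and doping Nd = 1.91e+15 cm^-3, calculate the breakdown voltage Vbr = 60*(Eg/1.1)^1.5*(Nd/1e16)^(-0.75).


Step 1: Eg/1.1 = 1.48/1.1 = 1.345455
Step 2: (Eg/1.1)^1.5 = 1.345455^1.5 = 1.560644
Step 3: (Nd/1e16)^(-0.75) = (0.191)^(-0.75) = 3.461186
Step 4: Vbr = 60 * 1.560644 * 3.461186 = 324.1 V

324.1


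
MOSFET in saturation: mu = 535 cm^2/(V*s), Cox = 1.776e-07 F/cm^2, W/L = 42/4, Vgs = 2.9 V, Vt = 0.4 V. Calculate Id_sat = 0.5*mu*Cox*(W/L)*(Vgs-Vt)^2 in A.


Step 1: Overdrive voltage Vov = Vgs - Vt = 2.9 - 0.4 = 2.5 V
Step 2: W/L = 42/4 = 10.5
Step 3: Id = 0.5 * 535 * 1.776e-07 * 10.5 * 2.5^2
Step 4: Id = 3.12e-03 A

3.12e-03


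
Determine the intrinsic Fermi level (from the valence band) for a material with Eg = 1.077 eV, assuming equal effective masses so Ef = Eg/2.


Step 1: For an intrinsic semiconductor, the Fermi level sits at midgap.
Step 2: Ef = Eg / 2 = 1.077 / 2 = 0.5385 eV

0.5385


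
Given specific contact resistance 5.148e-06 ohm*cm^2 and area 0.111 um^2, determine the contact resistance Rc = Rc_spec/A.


Step 1: Convert area to cm^2: 0.111 um^2 = 1.1100e-09 cm^2
Step 2: Rc = Rc_spec / A = 5.148e-06 / 1.1100e-09
Step 3: Rc = 4.64e+03 ohms

4.64e+03


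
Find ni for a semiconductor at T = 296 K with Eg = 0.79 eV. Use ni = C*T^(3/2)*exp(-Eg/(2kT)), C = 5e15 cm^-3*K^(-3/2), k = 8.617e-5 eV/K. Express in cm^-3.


Step 1: Compute kT = 8.617e-5 * 296 = 0.02550632 eV
Step 2: Exponent = -Eg/(2kT) = -0.79/(2*0.02550632) = -15.48636
Step 3: T^(3/2) = 296^1.5 = 5092.58
Step 4: ni = 5e15 * 5092.58 * exp(-15.48636) = 4.79e+12 cm^-3

4.79e+12


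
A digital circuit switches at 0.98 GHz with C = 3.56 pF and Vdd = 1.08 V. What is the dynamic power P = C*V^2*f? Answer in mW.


Step 1: V^2 = 1.08^2 = 1.1664 V^2
Step 2: P = C*V^2*f = 3.56e-12 F * 1.1664 * 0.98e9 Hz
Step 3: P = 4.06933632e-03 W
Step 4: P = 4.069 mW

4.069


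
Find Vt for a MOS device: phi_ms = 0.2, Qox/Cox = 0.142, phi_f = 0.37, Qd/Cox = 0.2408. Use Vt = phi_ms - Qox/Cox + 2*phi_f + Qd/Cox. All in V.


Step 1: Vt = phi_ms - Qox/Cox + 2*phi_f + Qd/Cox
Step 2: Vt = 0.2 - 0.142 + 2*0.37 + 0.2408
Step 3: Vt = 0.2 - 0.142 + 0.74 + 0.2408
Step 4: Vt = 1.0388 V

1.0388


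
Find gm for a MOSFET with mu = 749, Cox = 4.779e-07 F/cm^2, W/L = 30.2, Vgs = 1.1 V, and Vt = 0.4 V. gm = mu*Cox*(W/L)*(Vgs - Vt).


Step 1: Vov = Vgs - Vt = 1.1 - 0.4 = 0.7 V
Step 2: gm = mu * Cox * (W/L) * Vov
Step 3: gm = 749 * 4.779e-07 * 30.2 * 0.7 = 7.57e-03 S

7.57e-03


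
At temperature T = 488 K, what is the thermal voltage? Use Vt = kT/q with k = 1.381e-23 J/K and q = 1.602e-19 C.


Step 1: kT = 1.381e-23 * 488 = 6.73928e-21 J
Step 2: Vt = kT/q = 6.73928e-21 / 1.602e-19
Step 3: Vt = 0.04207 V

0.04207


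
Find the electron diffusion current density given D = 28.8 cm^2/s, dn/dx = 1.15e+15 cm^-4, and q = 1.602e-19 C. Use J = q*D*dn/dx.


Step 1: J = q * D * (dn/dx)
Step 2: J = 1.602e-19 * 28.8 * 1.15e+15
Step 3: J = 5.31e-03 A/cm^2

5.31e-03


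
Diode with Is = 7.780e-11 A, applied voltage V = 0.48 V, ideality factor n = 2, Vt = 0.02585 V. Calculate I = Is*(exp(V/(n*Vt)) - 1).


Step 1: V/(n*Vt) = 0.48/(2*0.02585) = 9.2843
Step 2: exp(9.2843) = 1.0768e+04
Step 3: I = 7.780e-11 * (1.0768e+04 - 1) = 8.38e-07 A

8.38e-07


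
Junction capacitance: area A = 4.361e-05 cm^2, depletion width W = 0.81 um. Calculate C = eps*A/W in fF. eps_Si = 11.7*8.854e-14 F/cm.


Step 1: eps_Si = 11.7 * 8.854e-14 = 1.035918e-12 F/cm
Step 2: W in cm = 0.81 * 1e-4 = 8.10e-05 cm
Step 3: C = 1.035918e-12 * 4.361e-05 / 8.10e-05 = 5.577331e-13 F
Step 4: C = 557.73 fF

557.73


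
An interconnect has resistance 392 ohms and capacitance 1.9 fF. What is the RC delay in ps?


Step 1: tau = R * C
Step 2: tau = 392 * 1.9 fF = 392 * 1.9e-15 F
Step 3: tau = 7.448e-13 s = 0.7448 ps

0.7448


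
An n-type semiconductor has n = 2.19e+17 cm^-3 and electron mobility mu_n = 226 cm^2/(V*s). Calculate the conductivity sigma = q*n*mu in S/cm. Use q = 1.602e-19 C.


Step 1: sigma = q * n * mu
Step 2: sigma = 1.602e-19 * 2.19e+17 * 226
Step 3: sigma = 7.929e+00 S/cm

7.929e+00


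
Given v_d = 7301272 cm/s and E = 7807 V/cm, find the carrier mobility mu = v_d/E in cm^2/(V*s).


Step 1: mu = v_d / E
Step 2: mu = 7301272 / 7807
Step 3: mu = 935.22 cm^2/(V*s)

935.22


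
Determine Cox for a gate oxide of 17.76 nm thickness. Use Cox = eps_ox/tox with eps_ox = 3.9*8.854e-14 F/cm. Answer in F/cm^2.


Step 1: eps_ox = 3.9 * 8.854e-14 = 3.45306e-13 F/cm
Step 2: tox in cm = 17.76 nm * 1e-7 = 1.7760e-06 cm
Step 3: Cox = 3.45306e-13 / 1.7760e-06 = 1.94e-07 F/cm^2

1.94e-07


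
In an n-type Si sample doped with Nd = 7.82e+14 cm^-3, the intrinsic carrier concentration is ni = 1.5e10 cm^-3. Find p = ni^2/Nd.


Step 1: Since Nd >> ni, n ≈ Nd = 7.82e+14 cm^-3
Step 2: p = ni^2 / n = (1.5e10)^2 / 7.82e+14
Step 3: p = 2.25e20 / 7.82e+14 = 2.88e+05 cm^-3

2.88e+05


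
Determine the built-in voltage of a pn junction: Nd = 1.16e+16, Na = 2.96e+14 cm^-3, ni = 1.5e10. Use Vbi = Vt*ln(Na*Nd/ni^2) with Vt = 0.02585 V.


Step 1: Compute Na*Nd/ni^2 = 2.96e+14 * 1.16e+16 / (1.5e10)^2 = 1.5260e+10
Step 2: ln(1.5260e+10) = 23.4485
Step 3: Vbi = 0.02585 * 23.4485 = 0.606 V

0.606


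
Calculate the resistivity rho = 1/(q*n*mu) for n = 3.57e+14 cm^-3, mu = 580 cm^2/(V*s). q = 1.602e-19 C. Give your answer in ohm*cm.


Step 1: sigma = q * n * mu = 1.602e-19 * 3.57e+14 * 580 = 3.31710e-02 S/cm
Step 2: rho = 1 / sigma = 1 / 3.31710e-02 = 30.15 ohm*cm

30.15


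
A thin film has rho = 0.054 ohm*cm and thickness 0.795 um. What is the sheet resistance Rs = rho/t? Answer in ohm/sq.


Step 1: Convert thickness to cm: t = 0.795 um = 7.9500e-05 cm
Step 2: Rs = rho / t = 0.054 / 7.9500e-05
Step 3: Rs = 679.2 ohm/sq

679.2


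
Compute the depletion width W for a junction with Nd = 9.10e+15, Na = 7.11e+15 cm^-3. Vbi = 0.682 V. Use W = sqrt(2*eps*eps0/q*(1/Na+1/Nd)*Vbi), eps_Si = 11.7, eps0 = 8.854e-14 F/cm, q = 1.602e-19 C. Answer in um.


Step 1: 1/Na + 1/Nd = 1/7.11e+15 + 1/9.10e+15 = 2.50537e-16
Step 2: 2*eps*eps0/q = 2*11.7*8.854e-14/1.602e-19 = 1.293281e+07
Step 3: W^2 = 1.293281e+07 * 2.50537e-16 * 0.682 = 2.20978e-09
Step 4: W = sqrt(2.20978e-09) = 4.701e-05 cm = 0.4701 um

0.4701


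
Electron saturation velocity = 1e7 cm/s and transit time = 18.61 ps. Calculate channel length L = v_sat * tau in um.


Step 1: tau in seconds = 18.61 ps * 1e-12 = 1.8610e-11 s
Step 2: L = v_sat * tau = 1e7 * 1.8610e-11 = 1.8610e-04 cm
Step 3: L in um = 1.8610e-04 * 1e4 = 1.861 um

1.861


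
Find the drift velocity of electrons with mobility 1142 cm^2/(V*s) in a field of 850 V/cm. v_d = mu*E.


Step 1: v_d = mu * E
Step 2: v_d = 1142 * 850 = 970700
Step 3: v_d = 9.71e+05 cm/s

9.71e+05


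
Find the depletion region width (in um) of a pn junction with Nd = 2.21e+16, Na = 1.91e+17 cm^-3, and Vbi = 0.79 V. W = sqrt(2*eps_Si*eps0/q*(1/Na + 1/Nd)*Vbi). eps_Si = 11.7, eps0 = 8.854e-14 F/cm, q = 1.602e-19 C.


Step 1: 1/Na + 1/Nd = 1/1.91e+17 + 1/2.21e+16 = 5.04845e-17
Step 2: 2*eps*eps0/q = 2*11.7*8.854e-14/1.602e-19 = 1.293281e+07
Step 3: W^2 = 1.293281e+07 * 5.04845e-17 * 0.79 = 5.15796e-10
Step 4: W = sqrt(5.15796e-10) = 2.271e-05 cm = 0.2271 um

0.2271


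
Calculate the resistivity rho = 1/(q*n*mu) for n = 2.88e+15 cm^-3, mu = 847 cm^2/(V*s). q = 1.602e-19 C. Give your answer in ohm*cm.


Step 1: sigma = q * n * mu = 1.602e-19 * 2.88e+15 * 847 = 3.90785e-01 S/cm
Step 2: rho = 1 / sigma = 1 / 3.90785e-01 = 2.559 ohm*cm

2.559


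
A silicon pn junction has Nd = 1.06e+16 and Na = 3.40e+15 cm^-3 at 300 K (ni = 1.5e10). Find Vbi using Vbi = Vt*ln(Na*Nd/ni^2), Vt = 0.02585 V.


Step 1: Compute Na*Nd/ni^2 = 3.40e+15 * 1.06e+16 / (1.5e10)^2 = 1.6018e+11
Step 2: ln(1.6018e+11) = 25.7996
Step 3: Vbi = 0.02585 * 25.7996 = 0.667 V

0.667


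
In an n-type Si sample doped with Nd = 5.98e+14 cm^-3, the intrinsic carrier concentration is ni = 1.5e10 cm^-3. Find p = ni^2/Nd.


Step 1: Since Nd >> ni, n ≈ Nd = 5.98e+14 cm^-3
Step 2: p = ni^2 / n = (1.5e10)^2 / 5.98e+14
Step 3: p = 2.25e20 / 5.98e+14 = 3.76e+05 cm^-3

3.76e+05


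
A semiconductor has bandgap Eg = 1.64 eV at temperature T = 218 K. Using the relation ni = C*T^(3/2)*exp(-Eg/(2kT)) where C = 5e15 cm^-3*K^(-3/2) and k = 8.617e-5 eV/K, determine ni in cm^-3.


Step 1: Compute kT = 8.617e-5 * 218 = 0.01878506 eV
Step 2: Exponent = -Eg/(2kT) = -1.64/(2*0.01878506) = -43.65171
Step 3: T^(3/2) = 218^1.5 = 3218.73
Step 4: ni = 5e15 * 3218.73 * exp(-43.65171) = 1.77e+00 cm^-3

1.77e+00


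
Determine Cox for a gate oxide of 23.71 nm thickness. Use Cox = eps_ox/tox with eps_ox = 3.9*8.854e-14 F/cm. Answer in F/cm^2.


Step 1: eps_ox = 3.9 * 8.854e-14 = 3.45306e-13 F/cm
Step 2: tox in cm = 23.71 nm * 1e-7 = 2.3710e-06 cm
Step 3: Cox = 3.45306e-13 / 2.3710e-06 = 1.46e-07 F/cm^2

1.46e-07


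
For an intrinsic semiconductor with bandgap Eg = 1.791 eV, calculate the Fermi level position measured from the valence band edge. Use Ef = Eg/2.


Step 1: For an intrinsic semiconductor, the Fermi level sits at midgap.
Step 2: Ef = Eg / 2 = 1.791 / 2 = 0.8955 eV

0.8955


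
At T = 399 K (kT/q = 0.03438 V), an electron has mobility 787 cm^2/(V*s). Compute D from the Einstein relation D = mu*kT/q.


Step 1: D = mu * (kT/q)
Step 2: D = 787 * 0.03438
Step 3: D = 27.06 cm^2/s

27.06


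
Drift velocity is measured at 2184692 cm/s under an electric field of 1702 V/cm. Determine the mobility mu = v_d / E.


Step 1: mu = v_d / E
Step 2: mu = 2184692 / 1702
Step 3: mu = 1283.6 cm^2/(V*s)

1283.6


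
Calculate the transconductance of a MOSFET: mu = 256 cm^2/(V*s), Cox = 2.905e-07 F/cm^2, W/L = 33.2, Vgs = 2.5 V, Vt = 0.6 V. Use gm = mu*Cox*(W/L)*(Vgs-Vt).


Step 1: Vov = Vgs - Vt = 2.5 - 0.6 = 1.9 V
Step 2: gm = mu * Cox * (W/L) * Vov
Step 3: gm = 256 * 2.905e-07 * 33.2 * 1.9 = 4.69e-03 S

4.69e-03


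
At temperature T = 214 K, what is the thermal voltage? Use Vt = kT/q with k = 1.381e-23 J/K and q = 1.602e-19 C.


Step 1: kT = 1.381e-23 * 214 = 2.95534e-21 J
Step 2: Vt = kT/q = 2.95534e-21 / 1.602e-19
Step 3: Vt = 0.01845 V

0.01845


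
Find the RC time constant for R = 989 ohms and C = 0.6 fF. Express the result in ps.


Step 1: tau = R * C
Step 2: tau = 989 * 0.6 fF = 989 * 6.0e-16 F
Step 3: tau = 5.934e-13 s = 0.5934 ps

0.5934


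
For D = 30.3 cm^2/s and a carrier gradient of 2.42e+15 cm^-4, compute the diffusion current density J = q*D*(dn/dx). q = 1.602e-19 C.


Step 1: J = q * D * (dn/dx)
Step 2: J = 1.602e-19 * 30.3 * 2.42e+15
Step 3: J = 1.17e-02 A/cm^2

1.17e-02


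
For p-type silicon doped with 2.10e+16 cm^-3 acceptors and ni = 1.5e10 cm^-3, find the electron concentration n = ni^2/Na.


Step 1: Majority hole concentration p ≈ Na = 2.10e+16 cm^-3
Step 2: n = ni^2 / Na = (1.5e10)^2 / 2.10e+16
Step 3: n = 1.07e+04 cm^-3

1.07e+04


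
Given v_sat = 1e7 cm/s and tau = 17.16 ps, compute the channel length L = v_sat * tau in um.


Step 1: tau in seconds = 17.16 ps * 1e-12 = 1.7160e-11 s
Step 2: L = v_sat * tau = 1e7 * 1.7160e-11 = 1.7160e-04 cm
Step 3: L in um = 1.7160e-04 * 1e4 = 1.716 um

1.716


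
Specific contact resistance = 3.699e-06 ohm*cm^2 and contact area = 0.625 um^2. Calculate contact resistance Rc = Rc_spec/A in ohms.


Step 1: Convert area to cm^2: 0.625 um^2 = 6.2500e-09 cm^2
Step 2: Rc = Rc_spec / A = 3.699e-06 / 6.2500e-09
Step 3: Rc = 5.92e+02 ohms

5.92e+02


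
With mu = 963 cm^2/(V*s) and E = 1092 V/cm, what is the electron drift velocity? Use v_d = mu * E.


Step 1: v_d = mu * E
Step 2: v_d = 963 * 1092 = 1051596
Step 3: v_d = 1.05e+06 cm/s

1.05e+06


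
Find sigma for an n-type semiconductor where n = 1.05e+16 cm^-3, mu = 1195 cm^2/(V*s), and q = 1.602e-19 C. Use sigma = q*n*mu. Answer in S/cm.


Step 1: sigma = q * n * mu
Step 2: sigma = 1.602e-19 * 1.05e+16 * 1195
Step 3: sigma = 2.010e+00 S/cm

2.010e+00


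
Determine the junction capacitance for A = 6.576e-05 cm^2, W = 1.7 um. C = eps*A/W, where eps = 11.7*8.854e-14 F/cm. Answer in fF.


Step 1: eps_Si = 11.7 * 8.854e-14 = 1.035918e-12 F/cm
Step 2: W in cm = 1.7 * 1e-4 = 1.70e-04 cm
Step 3: C = 1.035918e-12 * 6.576e-05 / 1.70e-04 = 4.007175e-13 F
Step 4: C = 400.72 fF

400.72


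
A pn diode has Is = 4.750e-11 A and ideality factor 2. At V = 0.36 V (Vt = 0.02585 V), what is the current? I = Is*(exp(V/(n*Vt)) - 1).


Step 1: V/(n*Vt) = 0.36/(2*0.02585) = 6.9632
Step 2: exp(6.9632) = 1.0570e+03
Step 3: I = 4.750e-11 * (1.0570e+03 - 1) = 5.02e-08 A

5.02e-08


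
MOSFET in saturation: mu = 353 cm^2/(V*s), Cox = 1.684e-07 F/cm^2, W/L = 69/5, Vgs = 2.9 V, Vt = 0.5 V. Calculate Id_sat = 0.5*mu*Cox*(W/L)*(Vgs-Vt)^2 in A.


Step 1: Overdrive voltage Vov = Vgs - Vt = 2.9 - 0.5 = 2.4 V
Step 2: W/L = 69/5 = 13.8
Step 3: Id = 0.5 * 353 * 1.684e-07 * 13.8 * 2.4^2
Step 4: Id = 2.36e-03 A

2.36e-03


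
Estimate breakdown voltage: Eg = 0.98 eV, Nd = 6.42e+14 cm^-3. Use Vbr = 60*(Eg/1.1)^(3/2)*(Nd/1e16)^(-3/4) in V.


Step 1: Eg/1.1 = 0.98/1.1 = 0.890909
Step 2: (Eg/1.1)^1.5 = 0.890909^1.5 = 0.840911
Step 3: (Nd/1e16)^(-0.75) = (0.0642)^(-0.75) = 7.840590
Step 4: Vbr = 60 * 0.840911 * 7.840590 = 395.6 V

395.6


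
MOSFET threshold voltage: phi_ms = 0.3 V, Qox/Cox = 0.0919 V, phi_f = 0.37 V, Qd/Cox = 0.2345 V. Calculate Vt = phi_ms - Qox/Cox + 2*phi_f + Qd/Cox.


Step 1: Vt = phi_ms - Qox/Cox + 2*phi_f + Qd/Cox
Step 2: Vt = 0.3 - 0.0919 + 2*0.37 + 0.2345
Step 3: Vt = 0.3 - 0.0919 + 0.74 + 0.2345
Step 4: Vt = 1.1826 V

1.1826


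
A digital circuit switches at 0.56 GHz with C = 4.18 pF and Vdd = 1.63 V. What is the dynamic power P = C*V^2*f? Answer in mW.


Step 1: V^2 = 1.63^2 = 2.6569 V^2
Step 2: P = C*V^2*f = 4.18e-12 F * 2.6569 * 0.56e9 Hz
Step 3: P = 6.21927152e-03 W
Step 4: P = 6.219 mW

6.219


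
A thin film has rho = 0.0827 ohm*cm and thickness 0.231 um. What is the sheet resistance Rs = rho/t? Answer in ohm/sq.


Step 1: Convert thickness to cm: t = 0.231 um = 2.3100e-05 cm
Step 2: Rs = rho / t = 0.0827 / 2.3100e-05
Step 3: Rs = 3580.1 ohm/sq

3580.1


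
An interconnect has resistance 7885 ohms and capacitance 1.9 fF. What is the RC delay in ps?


Step 1: tau = R * C
Step 2: tau = 7885 * 1.9 fF = 7885 * 1.9e-15 F
Step 3: tau = 1.49815e-11 s = 14.9815 ps

14.9815


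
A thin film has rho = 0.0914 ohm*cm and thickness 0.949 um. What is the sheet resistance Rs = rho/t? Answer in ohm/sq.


Step 1: Convert thickness to cm: t = 0.949 um = 9.4900e-05 cm
Step 2: Rs = rho / t = 0.0914 / 9.4900e-05
Step 3: Rs = 963.1 ohm/sq

963.1


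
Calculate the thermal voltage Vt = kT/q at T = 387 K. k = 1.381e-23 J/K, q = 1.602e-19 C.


Step 1: kT = 1.381e-23 * 387 = 5.34447e-21 J
Step 2: Vt = kT/q = 5.34447e-21 / 1.602e-19
Step 3: Vt = 0.03336 V

0.03336


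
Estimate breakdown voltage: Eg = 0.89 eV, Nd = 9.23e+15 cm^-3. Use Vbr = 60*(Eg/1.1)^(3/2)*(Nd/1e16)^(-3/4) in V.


Step 1: Eg/1.1 = 0.89/1.1 = 0.809091
Step 2: (Eg/1.1)^1.5 = 0.809091^1.5 = 0.727773
Step 3: (Nd/1e16)^(-0.75) = (0.923)^(-0.75) = 1.061937
Step 4: Vbr = 60 * 0.727773 * 1.061937 = 46.4 V

46.4


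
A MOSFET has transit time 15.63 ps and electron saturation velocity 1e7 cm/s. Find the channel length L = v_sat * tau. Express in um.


Step 1: tau in seconds = 15.63 ps * 1e-12 = 1.5630e-11 s
Step 2: L = v_sat * tau = 1e7 * 1.5630e-11 = 1.5630e-04 cm
Step 3: L in um = 1.5630e-04 * 1e4 = 1.563 um

1.563


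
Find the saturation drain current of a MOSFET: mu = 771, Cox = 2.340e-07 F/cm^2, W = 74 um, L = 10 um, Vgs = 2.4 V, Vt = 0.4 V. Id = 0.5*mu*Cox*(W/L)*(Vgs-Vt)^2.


Step 1: Overdrive voltage Vov = Vgs - Vt = 2.4 - 0.4 = 2.0 V
Step 2: W/L = 74/10 = 7.4
Step 3: Id = 0.5 * 771 * 2.340e-07 * 7.4 * 2.0^2
Step 4: Id = 2.67e-03 A

2.67e-03


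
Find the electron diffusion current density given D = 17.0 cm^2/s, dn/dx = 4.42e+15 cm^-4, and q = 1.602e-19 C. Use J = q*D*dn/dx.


Step 1: J = q * D * (dn/dx)
Step 2: J = 1.602e-19 * 17.0 * 4.42e+15
Step 3: J = 1.20e-02 A/cm^2

1.20e-02


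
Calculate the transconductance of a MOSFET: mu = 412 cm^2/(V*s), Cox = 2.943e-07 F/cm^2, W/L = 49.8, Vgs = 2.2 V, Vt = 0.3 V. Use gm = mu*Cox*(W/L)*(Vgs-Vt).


Step 1: Vov = Vgs - Vt = 2.2 - 0.3 = 1.9 V
Step 2: gm = mu * Cox * (W/L) * Vov
Step 3: gm = 412 * 2.943e-07 * 49.8 * 1.9 = 1.15e-02 S

1.15e-02


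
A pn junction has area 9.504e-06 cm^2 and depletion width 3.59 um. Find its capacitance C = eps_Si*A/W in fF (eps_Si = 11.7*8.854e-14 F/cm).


Step 1: eps_Si = 11.7 * 8.854e-14 = 1.035918e-12 F/cm
Step 2: W in cm = 3.59 * 1e-4 = 3.59e-04 cm
Step 3: C = 1.035918e-12 * 9.504e-06 / 3.59e-04 = 2.742441e-14 F
Step 4: C = 27.42 fF

27.42


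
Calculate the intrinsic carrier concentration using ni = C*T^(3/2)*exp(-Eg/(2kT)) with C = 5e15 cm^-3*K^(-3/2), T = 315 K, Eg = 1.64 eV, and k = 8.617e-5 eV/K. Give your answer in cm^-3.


Step 1: Compute kT = 8.617e-5 * 315 = 0.02714355 eV
Step 2: Exponent = -Eg/(2kT) = -1.64/(2*0.02714355) = -30.20976
Step 3: T^(3/2) = 315^1.5 = 5590.70
Step 4: ni = 5e15 * 5590.70 * exp(-30.20976) = 2.12e+06 cm^-3

2.12e+06


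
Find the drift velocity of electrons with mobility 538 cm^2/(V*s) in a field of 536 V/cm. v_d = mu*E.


Step 1: v_d = mu * E
Step 2: v_d = 538 * 536 = 288368
Step 3: v_d = 2.88e+05 cm/s

2.88e+05


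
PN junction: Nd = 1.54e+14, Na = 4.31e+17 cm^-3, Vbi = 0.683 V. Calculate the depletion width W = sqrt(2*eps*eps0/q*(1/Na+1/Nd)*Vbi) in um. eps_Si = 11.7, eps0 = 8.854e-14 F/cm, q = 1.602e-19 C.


Step 1: 1/Na + 1/Nd = 1/4.31e+17 + 1/1.54e+14 = 6.49583e-15
Step 2: 2*eps*eps0/q = 2*11.7*8.854e-14/1.602e-19 = 1.293281e+07
Step 3: W^2 = 1.293281e+07 * 6.49583e-15 * 0.683 = 5.73784e-08
Step 4: W = sqrt(5.73784e-08) = 2.395e-04 cm = 2.395 um

2.395


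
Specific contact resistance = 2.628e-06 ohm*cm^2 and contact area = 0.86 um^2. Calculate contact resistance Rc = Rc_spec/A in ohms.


Step 1: Convert area to cm^2: 0.86 um^2 = 8.6000e-09 cm^2
Step 2: Rc = Rc_spec / A = 2.628e-06 / 8.6000e-09
Step 3: Rc = 3.06e+02 ohms

3.06e+02


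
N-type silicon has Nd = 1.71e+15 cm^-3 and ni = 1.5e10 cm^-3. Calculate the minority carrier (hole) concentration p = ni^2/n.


Step 1: Since Nd >> ni, n ≈ Nd = 1.71e+15 cm^-3
Step 2: p = ni^2 / n = (1.5e10)^2 / 1.71e+15
Step 3: p = 2.25e20 / 1.71e+15 = 1.32e+05 cm^-3

1.32e+05


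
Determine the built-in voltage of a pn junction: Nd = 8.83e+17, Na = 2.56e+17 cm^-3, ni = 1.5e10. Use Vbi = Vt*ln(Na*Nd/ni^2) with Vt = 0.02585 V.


Step 1: Compute Na*Nd/ni^2 = 2.56e+17 * 8.83e+17 / (1.5e10)^2 = 1.0047e+15
Step 2: ln(1.0047e+15) = 34.5435
Step 3: Vbi = 0.02585 * 34.5435 = 0.893 V

0.893


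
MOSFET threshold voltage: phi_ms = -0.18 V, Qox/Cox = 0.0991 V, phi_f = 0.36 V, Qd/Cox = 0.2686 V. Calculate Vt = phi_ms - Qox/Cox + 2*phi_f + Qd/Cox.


Step 1: Vt = phi_ms - Qox/Cox + 2*phi_f + Qd/Cox
Step 2: Vt = -0.18 - 0.0991 + 2*0.36 + 0.2686
Step 3: Vt = -0.18 - 0.0991 + 0.72 + 0.2686
Step 4: Vt = 0.7095 V

0.7095


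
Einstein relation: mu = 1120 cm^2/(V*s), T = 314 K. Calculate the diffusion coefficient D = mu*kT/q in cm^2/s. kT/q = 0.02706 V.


Step 1: D = mu * (kT/q)
Step 2: D = 1120 * 0.02706
Step 3: D = 30.31 cm^2/s

30.31


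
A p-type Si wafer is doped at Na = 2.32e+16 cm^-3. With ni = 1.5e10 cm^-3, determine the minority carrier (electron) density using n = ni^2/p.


Step 1: Majority hole concentration p ≈ Na = 2.32e+16 cm^-3
Step 2: n = ni^2 / Na = (1.5e10)^2 / 2.32e+16
Step 3: n = 9.70e+03 cm^-3

9.70e+03


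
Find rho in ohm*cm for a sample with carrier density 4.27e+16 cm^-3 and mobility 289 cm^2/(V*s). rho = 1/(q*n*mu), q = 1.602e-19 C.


Step 1: sigma = q * n * mu = 1.602e-19 * 4.27e+16 * 289 = 1.97692e+00 S/cm
Step 2: rho = 1 / sigma = 1 / 1.97692e+00 = 0.5058 ohm*cm

0.5058


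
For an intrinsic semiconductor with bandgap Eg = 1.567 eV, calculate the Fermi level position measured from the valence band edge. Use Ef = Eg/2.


Step 1: For an intrinsic semiconductor, the Fermi level sits at midgap.
Step 2: Ef = Eg / 2 = 1.567 / 2 = 0.7835 eV

0.7835


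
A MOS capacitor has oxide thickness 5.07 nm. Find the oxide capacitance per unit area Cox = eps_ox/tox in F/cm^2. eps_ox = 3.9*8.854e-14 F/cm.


Step 1: eps_ox = 3.9 * 8.854e-14 = 3.45306e-13 F/cm
Step 2: tox in cm = 5.07 nm * 1e-7 = 5.0700e-07 cm
Step 3: Cox = 3.45306e-13 / 5.0700e-07 = 6.81e-07 F/cm^2

6.81e-07


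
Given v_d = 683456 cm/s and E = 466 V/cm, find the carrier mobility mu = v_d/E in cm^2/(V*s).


Step 1: mu = v_d / E
Step 2: mu = 683456 / 466
Step 3: mu = 1466.64 cm^2/(V*s)

1466.64


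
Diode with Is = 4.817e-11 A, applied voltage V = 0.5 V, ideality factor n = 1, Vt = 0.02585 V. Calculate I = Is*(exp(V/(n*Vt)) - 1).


Step 1: V/(n*Vt) = 0.5/(1*0.02585) = 19.3424
Step 2: exp(19.3424) = 2.5136e+08
Step 3: I = 4.817e-11 * (2.5136e+08 - 1) = 1.21e-02 A

1.21e-02


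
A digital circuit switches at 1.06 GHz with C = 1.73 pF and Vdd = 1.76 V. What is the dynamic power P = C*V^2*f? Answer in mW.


Step 1: V^2 = 1.76^2 = 3.0976 V^2
Step 2: P = C*V^2*f = 1.73e-12 F * 3.0976 * 1.06e9 Hz
Step 3: P = 5.68037888e-03 W
Step 4: P = 5.68 mW

5.68


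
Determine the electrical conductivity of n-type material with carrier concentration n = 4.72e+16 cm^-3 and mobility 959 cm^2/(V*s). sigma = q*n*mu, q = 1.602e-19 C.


Step 1: sigma = q * n * mu
Step 2: sigma = 1.602e-19 * 4.72e+16 * 959
Step 3: sigma = 7.251e+00 S/cm

7.251e+00


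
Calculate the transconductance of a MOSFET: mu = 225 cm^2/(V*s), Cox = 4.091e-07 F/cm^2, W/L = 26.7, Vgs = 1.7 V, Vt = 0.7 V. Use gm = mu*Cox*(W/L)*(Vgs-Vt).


Step 1: Vov = Vgs - Vt = 1.7 - 0.7 = 1.0 V
Step 2: gm = mu * Cox * (W/L) * Vov
Step 3: gm = 225 * 4.091e-07 * 26.7 * 1.0 = 2.46e-03 S

2.46e-03


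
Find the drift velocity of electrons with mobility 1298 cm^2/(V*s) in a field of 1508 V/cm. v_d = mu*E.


Step 1: v_d = mu * E
Step 2: v_d = 1298 * 1508 = 1957384
Step 3: v_d = 1.96e+06 cm/s

1.96e+06


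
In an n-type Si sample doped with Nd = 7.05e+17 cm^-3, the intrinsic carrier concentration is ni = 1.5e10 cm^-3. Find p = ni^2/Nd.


Step 1: Since Nd >> ni, n ≈ Nd = 7.05e+17 cm^-3
Step 2: p = ni^2 / n = (1.5e10)^2 / 7.05e+17
Step 3: p = 2.25e20 / 7.05e+17 = 3.19e+02 cm^-3

3.19e+02


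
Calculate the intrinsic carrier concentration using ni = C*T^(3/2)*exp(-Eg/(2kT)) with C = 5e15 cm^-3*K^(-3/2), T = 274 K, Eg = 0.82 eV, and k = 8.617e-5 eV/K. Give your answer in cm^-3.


Step 1: Compute kT = 8.617e-5 * 274 = 0.02361058 eV
Step 2: Exponent = -Eg/(2kT) = -0.82/(2*0.02361058) = -17.36510
Step 3: T^(3/2) = 274^1.5 = 4535.51
Step 4: ni = 5e15 * 4535.51 * exp(-17.36510) = 6.52e+11 cm^-3

6.52e+11


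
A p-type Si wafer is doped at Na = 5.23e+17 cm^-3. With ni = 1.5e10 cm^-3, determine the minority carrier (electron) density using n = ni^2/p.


Step 1: Majority hole concentration p ≈ Na = 5.23e+17 cm^-3
Step 2: n = ni^2 / Na = (1.5e10)^2 / 5.23e+17
Step 3: n = 4.30e+02 cm^-3

4.30e+02


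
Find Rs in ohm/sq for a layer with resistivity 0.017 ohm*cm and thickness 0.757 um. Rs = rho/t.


Step 1: Convert thickness to cm: t = 0.757 um = 7.5700e-05 cm
Step 2: Rs = rho / t = 0.017 / 7.5700e-05
Step 3: Rs = 224.6 ohm/sq

224.6


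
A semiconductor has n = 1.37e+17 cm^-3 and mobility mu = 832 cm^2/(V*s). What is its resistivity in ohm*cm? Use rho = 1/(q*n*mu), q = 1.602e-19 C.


Step 1: sigma = q * n * mu = 1.602e-19 * 1.37e+17 * 832 = 1.82602e+01 S/cm
Step 2: rho = 1 / sigma = 1 / 1.82602e+01 = 0.05476 ohm*cm

0.05476


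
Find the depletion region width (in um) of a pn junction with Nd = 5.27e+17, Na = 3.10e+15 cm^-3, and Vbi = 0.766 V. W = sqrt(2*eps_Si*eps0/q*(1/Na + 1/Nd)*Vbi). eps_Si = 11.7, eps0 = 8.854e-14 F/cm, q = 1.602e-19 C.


Step 1: 1/Na + 1/Nd = 1/3.10e+15 + 1/5.27e+17 = 3.24478e-16
Step 2: 2*eps*eps0/q = 2*11.7*8.854e-14/1.602e-19 = 1.293281e+07
Step 3: W^2 = 1.293281e+07 * 3.24478e-16 * 0.766 = 3.21445e-09
Step 4: W = sqrt(3.21445e-09) = 5.670e-05 cm = 0.567 um

0.567


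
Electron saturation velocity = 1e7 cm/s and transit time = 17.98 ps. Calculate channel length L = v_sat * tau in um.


Step 1: tau in seconds = 17.98 ps * 1e-12 = 1.7980e-11 s
Step 2: L = v_sat * tau = 1e7 * 1.7980e-11 = 1.7980e-04 cm
Step 3: L in um = 1.7980e-04 * 1e4 = 1.798 um

1.798


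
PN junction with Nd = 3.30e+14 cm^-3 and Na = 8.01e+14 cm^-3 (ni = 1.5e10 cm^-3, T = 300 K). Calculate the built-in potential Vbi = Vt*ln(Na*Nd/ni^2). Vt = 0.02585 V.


Step 1: Compute Na*Nd/ni^2 = 8.01e+14 * 3.30e+14 / (1.5e10)^2 = 1.1748e+09
Step 2: ln(1.1748e+09) = 20.8844
Step 3: Vbi = 0.02585 * 20.8844 = 0.54 V

0.54


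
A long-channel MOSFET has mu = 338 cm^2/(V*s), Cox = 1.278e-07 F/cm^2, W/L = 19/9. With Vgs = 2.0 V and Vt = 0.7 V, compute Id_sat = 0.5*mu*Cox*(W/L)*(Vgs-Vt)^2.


Step 1: Overdrive voltage Vov = Vgs - Vt = 2.0 - 0.7 = 1.3 V
Step 2: W/L = 19/9 = 2.11111
Step 3: Id = 0.5 * 338 * 1.278e-07 * 2.11111 * 1.3^2
Step 4: Id = 7.71e-05 A

7.71e-05


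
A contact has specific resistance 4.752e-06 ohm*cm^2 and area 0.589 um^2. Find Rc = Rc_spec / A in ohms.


Step 1: Convert area to cm^2: 0.589 um^2 = 5.8900e-09 cm^2
Step 2: Rc = Rc_spec / A = 4.752e-06 / 5.8900e-09
Step 3: Rc = 8.07e+02 ohms

8.07e+02


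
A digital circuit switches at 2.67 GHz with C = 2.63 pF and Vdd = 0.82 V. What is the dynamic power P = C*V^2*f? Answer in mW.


Step 1: V^2 = 0.82^2 = 0.6724 V^2
Step 2: P = C*V^2*f = 2.63e-12 F * 0.6724 * 2.67e9 Hz
Step 3: P = 4.72166004e-03 W
Step 4: P = 4.722 mW

4.722


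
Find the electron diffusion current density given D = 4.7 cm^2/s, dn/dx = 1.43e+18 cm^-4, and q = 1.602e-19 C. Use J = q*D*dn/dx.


Step 1: J = q * D * (dn/dx)
Step 2: J = 1.602e-19 * 4.7 * 1.43e+18
Step 3: J = 1.08e+00 A/cm^2

1.08e+00


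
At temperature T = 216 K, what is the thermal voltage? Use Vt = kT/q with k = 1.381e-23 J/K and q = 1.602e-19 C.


Step 1: kT = 1.381e-23 * 216 = 2.98296e-21 J
Step 2: Vt = kT/q = 2.98296e-21 / 1.602e-19
Step 3: Vt = 0.01862 V

0.01862


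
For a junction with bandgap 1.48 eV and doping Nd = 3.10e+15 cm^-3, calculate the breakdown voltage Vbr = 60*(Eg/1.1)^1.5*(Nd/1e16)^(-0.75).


Step 1: Eg/1.1 = 1.48/1.1 = 1.345455
Step 2: (Eg/1.1)^1.5 = 1.345455^1.5 = 1.560644
Step 3: (Nd/1e16)^(-0.75) = (0.31)^(-0.75) = 2.407015
Step 4: Vbr = 60 * 1.560644 * 2.407015 = 225.4 V

225.4


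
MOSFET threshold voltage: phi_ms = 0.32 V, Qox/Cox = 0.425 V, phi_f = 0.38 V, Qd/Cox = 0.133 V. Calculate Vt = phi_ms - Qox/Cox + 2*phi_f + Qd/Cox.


Step 1: Vt = phi_ms - Qox/Cox + 2*phi_f + Qd/Cox
Step 2: Vt = 0.32 - 0.425 + 2*0.38 + 0.133
Step 3: Vt = 0.32 - 0.425 + 0.76 + 0.133
Step 4: Vt = 0.788 V

0.788


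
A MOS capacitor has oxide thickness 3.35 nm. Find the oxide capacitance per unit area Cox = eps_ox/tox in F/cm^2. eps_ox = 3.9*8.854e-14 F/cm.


Step 1: eps_ox = 3.9 * 8.854e-14 = 3.45306e-13 F/cm
Step 2: tox in cm = 3.35 nm * 1e-7 = 3.3500e-07 cm
Step 3: Cox = 3.45306e-13 / 3.3500e-07 = 1.03e-06 F/cm^2

1.03e-06


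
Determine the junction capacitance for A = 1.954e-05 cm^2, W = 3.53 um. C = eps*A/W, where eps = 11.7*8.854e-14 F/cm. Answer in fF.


Step 1: eps_Si = 11.7 * 8.854e-14 = 1.035918e-12 F/cm
Step 2: W in cm = 3.53 * 1e-4 = 3.53e-04 cm
Step 3: C = 1.035918e-12 * 1.954e-05 / 3.53e-04 = 5.734232e-14 F
Step 4: C = 57.34 fF

57.34


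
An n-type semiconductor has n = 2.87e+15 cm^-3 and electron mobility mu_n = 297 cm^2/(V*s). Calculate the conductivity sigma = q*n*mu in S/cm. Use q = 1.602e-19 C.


Step 1: sigma = q * n * mu
Step 2: sigma = 1.602e-19 * 2.87e+15 * 297
Step 3: sigma = 1.366e-01 S/cm

1.366e-01


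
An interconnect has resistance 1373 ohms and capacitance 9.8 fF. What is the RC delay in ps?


Step 1: tau = R * C
Step 2: tau = 1373 * 9.8 fF = 1373 * 9.8e-15 F
Step 3: tau = 1.34554e-11 s = 13.4554 ps

13.4554


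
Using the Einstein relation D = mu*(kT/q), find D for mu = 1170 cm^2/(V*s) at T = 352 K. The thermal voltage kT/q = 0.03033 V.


Step 1: D = mu * (kT/q)
Step 2: D = 1170 * 0.03033
Step 3: D = 35.49 cm^2/s

35.49


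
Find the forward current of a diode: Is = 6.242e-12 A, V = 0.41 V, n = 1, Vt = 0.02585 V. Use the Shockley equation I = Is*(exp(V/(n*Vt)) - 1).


Step 1: V/(n*Vt) = 0.41/(1*0.02585) = 15.8607
Step 2: exp(15.8607) = 7.7306e+06
Step 3: I = 6.242e-12 * (7.7306e+06 - 1) = 4.83e-05 A

4.83e-05


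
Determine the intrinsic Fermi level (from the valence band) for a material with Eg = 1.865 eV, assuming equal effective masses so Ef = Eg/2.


Step 1: For an intrinsic semiconductor, the Fermi level sits at midgap.
Step 2: Ef = Eg / 2 = 1.865 / 2 = 0.9325 eV

0.9325


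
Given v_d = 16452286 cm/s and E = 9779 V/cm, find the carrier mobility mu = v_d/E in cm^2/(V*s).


Step 1: mu = v_d / E
Step 2: mu = 16452286 / 9779
Step 3: mu = 1682.41 cm^2/(V*s)

1682.41


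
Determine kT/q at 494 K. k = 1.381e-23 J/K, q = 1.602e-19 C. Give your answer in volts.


Step 1: kT = 1.381e-23 * 494 = 6.82214e-21 J
Step 2: Vt = kT/q = 6.82214e-21 / 1.602e-19
Step 3: Vt = 0.04259 V

0.04259


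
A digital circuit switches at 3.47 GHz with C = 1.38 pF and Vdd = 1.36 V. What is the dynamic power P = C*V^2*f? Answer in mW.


Step 1: V^2 = 1.36^2 = 1.8496 V^2
Step 2: P = C*V^2*f = 1.38e-12 F * 1.8496 * 3.47e9 Hz
Step 3: P = 8.85699456e-03 W
Step 4: P = 8.857 mW

8.857


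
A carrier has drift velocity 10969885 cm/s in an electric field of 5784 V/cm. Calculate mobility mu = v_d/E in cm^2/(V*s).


Step 1: mu = v_d / E
Step 2: mu = 10969885 / 5784
Step 3: mu = 1896.59 cm^2/(V*s)

1896.59


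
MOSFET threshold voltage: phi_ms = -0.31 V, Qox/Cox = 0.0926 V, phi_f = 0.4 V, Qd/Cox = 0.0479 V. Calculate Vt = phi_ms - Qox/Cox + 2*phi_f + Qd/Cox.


Step 1: Vt = phi_ms - Qox/Cox + 2*phi_f + Qd/Cox
Step 2: Vt = -0.31 - 0.0926 + 2*0.4 + 0.0479
Step 3: Vt = -0.31 - 0.0926 + 0.8 + 0.0479
Step 4: Vt = 0.4453 V

0.4453


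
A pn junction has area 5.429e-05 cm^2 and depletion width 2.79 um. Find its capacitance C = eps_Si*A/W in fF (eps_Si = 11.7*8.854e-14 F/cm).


Step 1: eps_Si = 11.7 * 8.854e-14 = 1.035918e-12 F/cm
Step 2: W in cm = 2.79 * 1e-4 = 2.79e-04 cm
Step 3: C = 1.035918e-12 * 5.429e-05 / 2.79e-04 = 2.015770e-13 F
Step 4: C = 201.58 fF

201.58


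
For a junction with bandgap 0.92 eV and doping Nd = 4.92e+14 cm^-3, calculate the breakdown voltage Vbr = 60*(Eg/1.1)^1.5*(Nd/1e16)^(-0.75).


Step 1: Eg/1.1 = 0.92/1.1 = 0.836364
Step 2: (Eg/1.1)^1.5 = 0.836364^1.5 = 0.764879
Step 3: (Nd/1e16)^(-0.75) = (0.0492)^(-0.75) = 9.572518
Step 4: Vbr = 60 * 0.764879 * 9.572518 = 439.3 V

439.3


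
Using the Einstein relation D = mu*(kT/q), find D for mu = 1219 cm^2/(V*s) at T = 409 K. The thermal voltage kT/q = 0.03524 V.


Step 1: D = mu * (kT/q)
Step 2: D = 1219 * 0.03524
Step 3: D = 42.96 cm^2/s

42.96


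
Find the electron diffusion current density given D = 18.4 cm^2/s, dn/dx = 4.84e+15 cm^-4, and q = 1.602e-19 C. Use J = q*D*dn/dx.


Step 1: J = q * D * (dn/dx)
Step 2: J = 1.602e-19 * 18.4 * 4.84e+15
Step 3: J = 1.43e-02 A/cm^2

1.43e-02


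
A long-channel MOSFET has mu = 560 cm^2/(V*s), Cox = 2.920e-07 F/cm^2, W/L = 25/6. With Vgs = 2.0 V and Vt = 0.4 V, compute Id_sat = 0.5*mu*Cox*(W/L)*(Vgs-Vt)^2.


Step 1: Overdrive voltage Vov = Vgs - Vt = 2.0 - 0.4 = 1.6 V
Step 2: W/L = 25/6 = 4.16667
Step 3: Id = 0.5 * 560 * 2.920e-07 * 4.16667 * 1.6^2
Step 4: Id = 8.72e-04 A

8.72e-04


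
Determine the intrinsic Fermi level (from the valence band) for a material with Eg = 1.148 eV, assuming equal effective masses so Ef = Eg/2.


Step 1: For an intrinsic semiconductor, the Fermi level sits at midgap.
Step 2: Ef = Eg / 2 = 1.148 / 2 = 0.574 eV

0.574


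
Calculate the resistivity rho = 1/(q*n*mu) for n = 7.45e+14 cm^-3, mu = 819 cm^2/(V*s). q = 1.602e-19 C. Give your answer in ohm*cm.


Step 1: sigma = q * n * mu = 1.602e-19 * 7.45e+14 * 819 = 9.77468e-02 S/cm
Step 2: rho = 1 / sigma = 1 / 9.77468e-02 = 10.23 ohm*cm

10.23


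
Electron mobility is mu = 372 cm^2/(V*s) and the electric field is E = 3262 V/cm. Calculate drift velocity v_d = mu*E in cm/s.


Step 1: v_d = mu * E
Step 2: v_d = 372 * 3262 = 1213464
Step 3: v_d = 1.21e+06 cm/s

1.21e+06


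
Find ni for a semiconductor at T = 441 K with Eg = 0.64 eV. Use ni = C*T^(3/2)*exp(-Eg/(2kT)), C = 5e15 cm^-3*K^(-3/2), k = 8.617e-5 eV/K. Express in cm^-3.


Step 1: Compute kT = 8.617e-5 * 441 = 0.03800097 eV
Step 2: Exponent = -Eg/(2kT) = -0.64/(2*0.03800097) = -8.42084
Step 3: T^(3/2) = 441^1.5 = 9261.00
Step 4: ni = 5e15 * 9261.00 * exp(-8.42084) = 1.02e+16 cm^-3

1.02e+16
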